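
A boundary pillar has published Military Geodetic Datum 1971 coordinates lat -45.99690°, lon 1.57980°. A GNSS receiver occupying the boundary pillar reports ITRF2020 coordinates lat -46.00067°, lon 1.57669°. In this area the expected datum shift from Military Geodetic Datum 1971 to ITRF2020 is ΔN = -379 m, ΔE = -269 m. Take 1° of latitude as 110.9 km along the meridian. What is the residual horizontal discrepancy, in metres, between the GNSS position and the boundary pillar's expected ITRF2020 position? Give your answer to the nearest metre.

49 m

Observed coordinate differences: Δφ = -0.00377°, Δλ = -0.00311°.
Converting to metres (1° lat = 110900 m, cos φ = 0.694697): observed ΔN = -418.1 m, observed ΔE = -239.6 m.
Subtracting the expected shift leaves a residual of -418.1 − (-379) = -39.1 m north and -239.6 − (-269) = 29.4 m east.
Residual distance = √((-39.1)² + 29.4²) = 48.9 m.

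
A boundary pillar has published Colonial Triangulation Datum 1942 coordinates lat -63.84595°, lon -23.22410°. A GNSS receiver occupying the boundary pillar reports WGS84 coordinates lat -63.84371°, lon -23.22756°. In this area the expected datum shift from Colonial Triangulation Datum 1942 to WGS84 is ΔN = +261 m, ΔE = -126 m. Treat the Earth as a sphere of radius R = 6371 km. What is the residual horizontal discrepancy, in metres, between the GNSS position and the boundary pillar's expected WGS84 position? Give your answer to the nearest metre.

Observed coordinate differences: Δφ = +0.00224°, Δλ = -0.00346°.
Converting to metres (1° lat = 111195 m, cos φ = 0.440786): observed ΔN = 249.1 m, observed ΔE = -169.6 m.
Subtracting the expected shift leaves a residual of 249.1 − (261) = -11.9 m north and -169.6 − (-126) = -43.6 m east.
Residual distance = √((-11.9)² + (-43.6)²) = 45.2 m.

45 m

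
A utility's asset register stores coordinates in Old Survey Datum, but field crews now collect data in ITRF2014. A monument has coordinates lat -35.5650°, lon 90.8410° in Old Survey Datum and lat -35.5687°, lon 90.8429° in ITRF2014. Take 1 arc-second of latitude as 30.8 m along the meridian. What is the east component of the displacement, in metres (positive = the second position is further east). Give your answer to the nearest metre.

ΔE = 171 m

Δφ = -35.5687° − -35.5650° = -0.0037°; Δλ = 90.8429° − 90.8410° = +0.0019°.
1° of latitude = 3600 × 30.80 = 110880 m.
ΔN = Δφ × 110880 = -410.3 m; ΔE = Δλ × 110880 × cos(-35.5650°) = +0.0019 × 110880 × 0.813456 = 171.4 m.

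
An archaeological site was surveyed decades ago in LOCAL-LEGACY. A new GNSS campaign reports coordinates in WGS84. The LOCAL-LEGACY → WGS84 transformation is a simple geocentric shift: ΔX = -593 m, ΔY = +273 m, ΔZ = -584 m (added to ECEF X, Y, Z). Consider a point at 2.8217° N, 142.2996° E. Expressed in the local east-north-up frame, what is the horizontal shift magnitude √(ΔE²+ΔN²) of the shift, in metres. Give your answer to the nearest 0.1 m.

631.9 m

At φ = 2.8217°, λ = 142.2996°: sin φ = 0.049228, cos φ = 0.998788, sin λ = 0.611533, cos λ = -0.791219.
ΔE = −sin λ·ΔX + cos λ·ΔY = −(0.611533)·(-593) + (-0.791219)·(273) = 146.64 m.
ΔN = −sin φ cos λ·ΔX − sin φ sin λ·ΔY + cos φ·ΔZ = −(0.049228)(-0.791219)(-593) − (0.049228)(0.611533)(273) + (0.998788)(-584) = -614.61 m.
Horizontal magnitude = √(ΔE² + ΔN²) = √(146.64² + (-614.61)²) = 631.86 m.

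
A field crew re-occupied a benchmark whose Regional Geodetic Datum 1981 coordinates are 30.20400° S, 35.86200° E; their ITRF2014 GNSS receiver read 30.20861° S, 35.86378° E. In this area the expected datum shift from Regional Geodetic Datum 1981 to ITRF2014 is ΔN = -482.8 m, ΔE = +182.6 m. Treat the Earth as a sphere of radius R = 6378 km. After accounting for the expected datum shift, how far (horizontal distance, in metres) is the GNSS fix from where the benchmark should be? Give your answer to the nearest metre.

Observed coordinate differences: Δφ = -0.00461°, Δλ = +0.00178°.
Converting to metres (1° lat = 111317 m, cos φ = 0.864240): observed ΔN = -513.2 m, observed ΔE = 171.2 m.
Subtracting the expected shift leaves a residual of -513.2 − (-482.8) = -30.4 m north and 171.2 − (182.6) = -11.4 m east.
Residual distance = √((-30.4)² + (-11.4)²) = 32.4 m.

32 m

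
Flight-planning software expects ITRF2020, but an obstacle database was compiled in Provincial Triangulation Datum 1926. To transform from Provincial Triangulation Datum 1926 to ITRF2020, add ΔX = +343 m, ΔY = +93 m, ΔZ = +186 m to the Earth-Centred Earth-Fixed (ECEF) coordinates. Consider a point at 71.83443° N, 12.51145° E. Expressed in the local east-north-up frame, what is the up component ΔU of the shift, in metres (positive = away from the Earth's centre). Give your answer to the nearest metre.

The local up (radial) axis is (cos φ cos λ, cos φ sin λ, sin φ), giving ΔU = 104.396 + 6.281 + 176.730 = 287.41 m.

ΔU = 287 m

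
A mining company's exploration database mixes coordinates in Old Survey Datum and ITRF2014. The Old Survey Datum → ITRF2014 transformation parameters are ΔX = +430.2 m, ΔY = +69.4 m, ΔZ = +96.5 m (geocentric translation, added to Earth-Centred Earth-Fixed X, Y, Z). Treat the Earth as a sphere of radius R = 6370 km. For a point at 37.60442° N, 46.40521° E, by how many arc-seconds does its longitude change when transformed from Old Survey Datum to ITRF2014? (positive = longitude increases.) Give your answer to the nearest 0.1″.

sin φ = 0.610206, cos φ = 0.792243, sin λ = 0.724235, cos λ = 0.689554.
East component: ΔE = −sin λ·ΔX + cos λ·ΔY = −(0.724235)(430.2) + (0.689554)(69.4) = -263.71 m.
1° of latitude spans πR/180 = 111177 m; at latitude φ, 1° of longitude spans that × cos φ = 88079.5 m, so Δλ = -263.71 / 88079.5 × 3600 = -10.778″.

Δλ = -10.8″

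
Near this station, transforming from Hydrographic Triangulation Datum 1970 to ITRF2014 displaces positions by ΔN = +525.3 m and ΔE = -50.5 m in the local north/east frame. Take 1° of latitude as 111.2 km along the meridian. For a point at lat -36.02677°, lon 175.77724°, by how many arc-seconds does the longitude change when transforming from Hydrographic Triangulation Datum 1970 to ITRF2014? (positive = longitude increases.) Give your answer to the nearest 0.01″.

At latitude -36.02677°, cos φ = 0.808742.
1° of longitude at this latitude = 111.2 × cos φ = 89.93 km, so Δλ = -50.5 / 89932.1 = -0.0005615° = -2.022″.

Δλ = -2.02″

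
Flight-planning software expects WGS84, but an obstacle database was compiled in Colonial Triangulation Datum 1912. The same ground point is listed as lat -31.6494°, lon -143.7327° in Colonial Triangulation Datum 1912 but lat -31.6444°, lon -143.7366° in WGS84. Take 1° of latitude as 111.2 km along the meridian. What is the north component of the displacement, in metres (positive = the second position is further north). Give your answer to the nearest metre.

ΔN = 556 m

Δφ = -31.6444° − -31.6494° = +0.0050°; Δλ = -143.7366° − -143.7327° = -0.0039°.
ΔN = Δφ × 111200 = 556.0 m; ΔE = Δλ × 111200 × cos(-31.6494°) = -0.0039 × 111200 × 0.851275 = -369.2 m.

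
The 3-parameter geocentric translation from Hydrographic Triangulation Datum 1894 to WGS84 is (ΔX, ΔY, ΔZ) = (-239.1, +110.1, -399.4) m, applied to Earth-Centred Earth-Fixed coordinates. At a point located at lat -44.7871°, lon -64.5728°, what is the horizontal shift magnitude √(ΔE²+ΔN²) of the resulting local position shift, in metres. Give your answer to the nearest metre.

458 m

At φ = -44.7871°, λ = -64.5728°: sin φ = -0.704474, cos φ = 0.709729, sin λ = -0.903132, cos λ = 0.429364.
ΔE = −sin λ·ΔX + cos λ·ΔY = −(-0.903132)·(-239.1) + (0.429364)·(110.1) = -168.67 m.
ΔN = −sin φ cos λ·ΔX − sin φ sin λ·ΔY + cos φ·ΔZ = −(-0.704474)(0.429364)(-239.1) − (-0.704474)(-0.903132)(110.1) + (0.709729)(-399.4) = -425.84 m.
Horizontal magnitude = √(ΔE² + ΔN²) = √((-168.67)² + (-425.84)²) = 458.02 m.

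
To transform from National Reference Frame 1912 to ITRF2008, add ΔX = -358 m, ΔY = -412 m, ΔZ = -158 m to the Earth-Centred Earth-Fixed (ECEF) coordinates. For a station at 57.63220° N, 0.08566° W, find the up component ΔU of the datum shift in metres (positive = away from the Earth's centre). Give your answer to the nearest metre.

At φ = 57.63220°, λ = -0.08566°: sin φ = 0.844629, cos φ = 0.535352, sin λ = -0.001495, cos λ = 0.999999.
ΔU = cos φ cos λ·ΔX + cos φ sin λ·ΔY + sin φ·ΔZ = (0.535352)(0.999999)(-358) + (0.535352)(-0.001495)(-412) + (0.844629)(-158) = -324.78 m.

ΔU = -325 m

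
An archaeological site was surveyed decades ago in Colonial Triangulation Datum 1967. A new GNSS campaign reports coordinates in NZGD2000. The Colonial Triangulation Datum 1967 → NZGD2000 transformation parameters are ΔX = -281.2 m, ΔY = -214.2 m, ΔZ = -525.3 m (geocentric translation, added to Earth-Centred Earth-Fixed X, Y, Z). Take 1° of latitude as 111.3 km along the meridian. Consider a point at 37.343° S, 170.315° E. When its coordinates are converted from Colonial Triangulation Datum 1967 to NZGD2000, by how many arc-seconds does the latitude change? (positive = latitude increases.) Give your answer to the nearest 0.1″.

Δφ = -8.8″

sin φ = -0.606585, cos φ = 0.795018, sin λ = 0.168231, cos λ = -0.985748.
North component: ΔN = −sin φ cos λ·ΔX − sin φ sin λ·ΔY + cos φ·ΔZ = −(-0.606585)(-0.985748)(-281.2) − (-0.606585)(0.168231)(-214.2) + (0.795018)(-525.3) = -271.34 m.
1° of latitude spans 111300 m, so Δφ = -271.34 / 111300 × 3600 = -8.777″.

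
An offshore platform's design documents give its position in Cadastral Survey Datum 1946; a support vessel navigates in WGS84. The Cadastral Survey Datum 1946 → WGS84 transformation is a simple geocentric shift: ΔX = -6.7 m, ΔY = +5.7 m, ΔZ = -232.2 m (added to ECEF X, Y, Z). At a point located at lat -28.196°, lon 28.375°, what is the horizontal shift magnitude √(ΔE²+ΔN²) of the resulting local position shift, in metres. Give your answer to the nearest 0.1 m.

206.3 m

The local east axis at (φ, λ) is (−sin λ, cos λ, 0), so ΔE = −sin(28.375°)·(-6.7) + cos(28.375°)·5.7 = 8.20 m.
The local north axis is (−sin φ cos λ, −sin φ sin λ, cos φ), giving ΔN = -2.785 + 1.280 − 204.646 = -206.15 m.
Horizontal magnitude = √(ΔE² + ΔN²) = √(8.20² + (-206.15)²) = 206.31 m.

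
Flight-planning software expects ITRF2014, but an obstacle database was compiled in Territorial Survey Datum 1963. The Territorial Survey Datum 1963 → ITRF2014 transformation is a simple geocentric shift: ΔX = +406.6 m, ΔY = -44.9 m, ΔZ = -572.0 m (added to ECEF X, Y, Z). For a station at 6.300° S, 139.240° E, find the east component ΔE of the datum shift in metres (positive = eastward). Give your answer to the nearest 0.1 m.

ΔE = -231.5 m

At φ = -6.300°, λ = 139.240°: sin φ = -0.109734, cos φ = 0.993961, sin λ = 0.652892, cos λ = -0.757451.
ΔE = −sin λ·ΔX + cos λ·ΔY = −(0.652892)·(406.6) + (-0.757451)·(-44.9) = -231.46 m.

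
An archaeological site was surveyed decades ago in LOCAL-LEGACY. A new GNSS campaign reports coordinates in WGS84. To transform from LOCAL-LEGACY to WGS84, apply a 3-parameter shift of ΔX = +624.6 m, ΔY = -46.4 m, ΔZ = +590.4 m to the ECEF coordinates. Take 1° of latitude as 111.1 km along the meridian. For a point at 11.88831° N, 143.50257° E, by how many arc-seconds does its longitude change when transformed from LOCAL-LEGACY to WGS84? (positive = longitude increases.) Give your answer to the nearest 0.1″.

Δλ = -11.1″

sin φ = 0.206005, cos φ = 0.978551, sin λ = 0.594787, cos λ = -0.803884.
East component: ΔE = −sin λ·ΔX + cos λ·ΔY = −(0.594787)(624.6) + (-0.803884)(-46.4) = -334.20 m.
1° of latitude spans 111100 m; at latitude φ, 1° of longitude spans that × cos φ = 108717.0 m, so Δλ = -334.20 / 108717.0 × 3600 = -11.067″.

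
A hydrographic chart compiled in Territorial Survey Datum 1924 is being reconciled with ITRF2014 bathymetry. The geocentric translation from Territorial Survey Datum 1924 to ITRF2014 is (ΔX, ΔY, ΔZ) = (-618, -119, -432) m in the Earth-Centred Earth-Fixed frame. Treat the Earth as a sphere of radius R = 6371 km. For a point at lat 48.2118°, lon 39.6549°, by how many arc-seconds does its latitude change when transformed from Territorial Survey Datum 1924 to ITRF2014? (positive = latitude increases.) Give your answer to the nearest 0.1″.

sin φ = 0.745613, cos φ = 0.666379, sin λ = 0.638162, cos λ = 0.769902.
North component: ΔN = −sin φ cos λ·ΔX − sin φ sin λ·ΔY + cos φ·ΔZ = −(0.745613)(0.769902)(-618) − (0.745613)(0.638162)(-119) + (0.666379)(-432) = 123.51 m.
1° of latitude spans πR/180 = 111195 m, so Δφ = 123.51 / 111195 × 3600 = 3.999″.

Δφ = 4.0″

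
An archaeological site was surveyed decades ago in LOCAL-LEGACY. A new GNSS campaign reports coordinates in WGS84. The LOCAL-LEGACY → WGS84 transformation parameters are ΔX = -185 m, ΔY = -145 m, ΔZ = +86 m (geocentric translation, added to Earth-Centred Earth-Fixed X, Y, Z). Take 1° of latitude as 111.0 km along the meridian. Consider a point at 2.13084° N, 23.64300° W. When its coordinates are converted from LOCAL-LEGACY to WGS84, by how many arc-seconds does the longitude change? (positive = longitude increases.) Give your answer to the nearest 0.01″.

sin φ = 0.037182, cos φ = 0.999309, sin λ = -0.401037, cos λ = 0.916062.
East component: ΔE = −sin λ·ΔX + cos λ·ΔY = −(-0.401037)(-185) + (0.916062)(-145) = -207.02 m.
1° of latitude spans 111000 m; at latitude φ, 1° of longitude spans that × cos φ = 110923.2 m, so Δλ = -207.02 / 110923.2 × 3600 = -6.719″.

Δλ = -6.72″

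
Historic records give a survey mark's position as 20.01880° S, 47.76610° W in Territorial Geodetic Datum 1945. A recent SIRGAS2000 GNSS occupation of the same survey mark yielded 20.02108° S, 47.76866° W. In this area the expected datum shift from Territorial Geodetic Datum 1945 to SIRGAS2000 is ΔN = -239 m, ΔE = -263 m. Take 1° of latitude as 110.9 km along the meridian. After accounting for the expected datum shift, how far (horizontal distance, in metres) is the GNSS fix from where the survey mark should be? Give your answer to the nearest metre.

14 m

Observed coordinate differences: Δφ = -0.00228°, Δλ = -0.00256°.
Converting to metres (1° lat = 110900 m, cos φ = 0.939580): observed ΔN = -252.9 m, observed ΔE = -266.8 m.
Subtracting the expected shift leaves a residual of -252.9 − (-239) = -13.9 m north and -266.8 − (-263) = -3.8 m east.
Residual distance = √((-13.9)² + (-3.8)²) = 14.4 m.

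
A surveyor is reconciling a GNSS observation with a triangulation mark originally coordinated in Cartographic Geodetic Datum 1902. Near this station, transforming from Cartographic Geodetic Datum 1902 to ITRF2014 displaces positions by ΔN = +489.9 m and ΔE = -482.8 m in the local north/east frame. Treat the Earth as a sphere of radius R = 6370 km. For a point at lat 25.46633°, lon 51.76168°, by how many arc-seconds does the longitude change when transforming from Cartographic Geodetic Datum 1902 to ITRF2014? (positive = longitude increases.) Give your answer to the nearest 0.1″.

Δλ = -17.3″

At latitude 25.46633°, cos φ = 0.902838.
One radian of longitude at latitude φ spans R cos φ, so Δλ = ΔE / (R cos φ) = -482.8 / (6370000 × 0.902838) = -8.3949e-05 rad = -17.316″.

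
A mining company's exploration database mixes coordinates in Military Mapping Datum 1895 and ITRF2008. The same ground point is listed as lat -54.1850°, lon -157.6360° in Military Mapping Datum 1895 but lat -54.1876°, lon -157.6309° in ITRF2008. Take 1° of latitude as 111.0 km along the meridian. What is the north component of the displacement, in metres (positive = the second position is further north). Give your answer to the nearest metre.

Δφ = -54.1876° − -54.1850° = -0.0026°; Δλ = -157.6309° − -157.6360° = +0.0051°.
ΔN = Δφ × 111000 = -288.6 m; ΔE = Δλ × 111000 × cos(-54.1850°) = +0.0051 × 111000 × 0.585170 = 331.3 m.

ΔN = -289 m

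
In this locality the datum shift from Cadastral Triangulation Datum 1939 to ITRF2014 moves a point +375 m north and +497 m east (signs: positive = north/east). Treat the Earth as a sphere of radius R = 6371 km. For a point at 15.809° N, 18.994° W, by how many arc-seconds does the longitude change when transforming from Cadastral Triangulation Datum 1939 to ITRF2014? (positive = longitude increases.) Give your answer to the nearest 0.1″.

At latitude 15.809°, cos φ = 0.962175.
One radian of longitude at latitude φ spans R cos φ, so Δλ = ΔE / (R cos φ) = 497.0 / (6371000 × 0.962175) = 8.1076e-05 rad = 16.723″.

Δλ = 16.7″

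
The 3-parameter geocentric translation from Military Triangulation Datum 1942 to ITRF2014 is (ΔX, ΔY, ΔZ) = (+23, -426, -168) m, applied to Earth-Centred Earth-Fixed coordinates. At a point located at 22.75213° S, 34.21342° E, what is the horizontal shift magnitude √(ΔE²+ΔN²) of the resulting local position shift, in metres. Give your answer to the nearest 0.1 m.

437.1 m

At φ = -22.75213°, λ = 34.21342°: sin φ = -0.386745, cos φ = 0.922187, sin λ = 0.562277, cos λ = 0.826949.
ΔE = −sin λ·ΔX + cos λ·ΔY = −(0.562277)·(23) + (0.826949)·(-426) = -365.21 m.
ΔN = −sin φ cos λ·ΔX − sin φ sin λ·ΔY + cos φ·ΔZ = −(-0.386745)(0.826949)(23) − (-0.386745)(0.562277)(-426) + (0.922187)(-168) = -240.21 m.
Horizontal magnitude = √(ΔE² + ΔN²) = √((-365.21)² + (-240.21)²) = 437.13 m.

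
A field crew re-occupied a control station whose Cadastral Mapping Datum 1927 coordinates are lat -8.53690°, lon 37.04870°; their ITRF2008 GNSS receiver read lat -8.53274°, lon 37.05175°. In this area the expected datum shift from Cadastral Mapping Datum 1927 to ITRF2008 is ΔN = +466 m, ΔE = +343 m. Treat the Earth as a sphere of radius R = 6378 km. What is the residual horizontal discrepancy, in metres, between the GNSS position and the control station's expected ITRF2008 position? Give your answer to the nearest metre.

8 m

Observed coordinate differences: Δφ = +0.00416°, Δλ = +0.00305°.
Converting to metres (1° lat = 111317 m, cos φ = 0.988920): observed ΔN = 463.1 m, observed ΔE = 335.8 m.
Subtracting the expected shift leaves a residual of 463.1 − (466) = -2.9 m north and 335.8 − (343) = -7.2 m east.
Residual distance = √((-2.9)² + (-7.2)²) = 7.8 m.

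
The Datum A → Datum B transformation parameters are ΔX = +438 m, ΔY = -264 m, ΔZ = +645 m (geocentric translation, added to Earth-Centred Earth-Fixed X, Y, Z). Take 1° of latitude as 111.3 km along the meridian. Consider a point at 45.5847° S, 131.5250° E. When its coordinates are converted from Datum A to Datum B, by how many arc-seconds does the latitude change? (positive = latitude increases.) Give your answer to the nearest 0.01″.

sin φ = -0.714286, cos φ = 0.699854, sin λ = 0.748667, cos λ = -0.662947.
North component: ΔN = −sin φ cos λ·ΔX − sin φ sin λ·ΔY + cos φ·ΔZ = −(-0.714286)(-0.662947)(438) − (-0.714286)(0.748667)(-264) + (0.699854)(645) = 102.82 m.
1° of latitude spans 111300 m, so Δφ = 102.82 / 111300 × 3600 = 3.326″.

Δφ = 3.33″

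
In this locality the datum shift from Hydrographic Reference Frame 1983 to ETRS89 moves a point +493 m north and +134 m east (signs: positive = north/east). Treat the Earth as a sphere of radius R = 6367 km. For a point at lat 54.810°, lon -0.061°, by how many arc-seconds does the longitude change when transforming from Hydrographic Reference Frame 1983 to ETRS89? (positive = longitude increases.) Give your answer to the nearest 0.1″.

Δλ = 7.5″

At latitude 54.810°, cos φ = 0.576290.
One radian of longitude at latitude φ spans R cos φ, so Δλ = ΔE / (R cos φ) = 134.0 / (6367000 × 0.576290) = 3.6520e-05 rad = 7.533″.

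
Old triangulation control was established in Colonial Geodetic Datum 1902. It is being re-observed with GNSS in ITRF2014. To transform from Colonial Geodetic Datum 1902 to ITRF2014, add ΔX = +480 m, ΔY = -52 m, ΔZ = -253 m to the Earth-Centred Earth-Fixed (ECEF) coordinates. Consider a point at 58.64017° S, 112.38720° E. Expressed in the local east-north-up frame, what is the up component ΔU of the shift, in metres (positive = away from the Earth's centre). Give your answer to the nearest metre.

The local up (radial) axis is (cos φ cos λ, cos φ sin λ, sin φ), giving ΔU = -95.139 − 25.022 + 216.041 = 95.88 m.

ΔU = 96 m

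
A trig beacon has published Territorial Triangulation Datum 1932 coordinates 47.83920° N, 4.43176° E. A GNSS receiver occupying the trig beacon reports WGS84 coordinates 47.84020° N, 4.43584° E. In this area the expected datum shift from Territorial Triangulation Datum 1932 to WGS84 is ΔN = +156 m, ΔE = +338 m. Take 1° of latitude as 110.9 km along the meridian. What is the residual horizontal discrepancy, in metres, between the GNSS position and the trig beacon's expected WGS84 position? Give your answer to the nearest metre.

57 m

Observed coordinate differences: Δφ = +0.00100°, Δλ = +0.00408°.
Converting to metres (1° lat = 110900 m, cos φ = 0.671214): observed ΔN = 110.9 m, observed ΔE = 303.7 m.
Subtracting the expected shift leaves a residual of 110.9 − (156) = -45.1 m north and 303.7 − (338) = -34.3 m east.
Residual distance = √((-45.1)² + (-34.3)²) = 56.7 m.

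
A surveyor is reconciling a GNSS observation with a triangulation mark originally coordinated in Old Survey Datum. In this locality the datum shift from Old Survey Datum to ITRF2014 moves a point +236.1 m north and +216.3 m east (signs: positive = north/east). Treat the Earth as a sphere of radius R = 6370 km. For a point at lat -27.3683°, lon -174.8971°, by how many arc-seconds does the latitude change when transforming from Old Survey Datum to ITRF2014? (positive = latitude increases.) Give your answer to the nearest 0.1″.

Δφ = 7.6″

On a sphere of radius R, 1 rad of latitude = R, so Δφ = ΔN / R = 236.1 / 6370000 = 3.7064e-05 rad = 7.645″.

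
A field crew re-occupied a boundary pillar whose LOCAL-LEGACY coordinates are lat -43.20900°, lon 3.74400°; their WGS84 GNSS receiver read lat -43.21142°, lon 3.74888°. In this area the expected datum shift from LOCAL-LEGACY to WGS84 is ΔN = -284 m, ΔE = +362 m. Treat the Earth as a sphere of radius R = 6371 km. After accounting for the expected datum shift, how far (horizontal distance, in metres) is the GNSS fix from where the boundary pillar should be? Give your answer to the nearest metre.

Observed coordinate differences: Δφ = -0.00242°, Δλ = +0.00488°.
Converting to metres (1° lat = 111195 m, cos φ = 0.728861): observed ΔN = -269.1 m, observed ΔE = 395.5 m.
Subtracting the expected shift leaves a residual of -269.1 − (-284) = 14.9 m north and 395.5 − (362) = 33.5 m east.
Residual distance = √(14.9² + 33.5²) = 36.7 m.

37 m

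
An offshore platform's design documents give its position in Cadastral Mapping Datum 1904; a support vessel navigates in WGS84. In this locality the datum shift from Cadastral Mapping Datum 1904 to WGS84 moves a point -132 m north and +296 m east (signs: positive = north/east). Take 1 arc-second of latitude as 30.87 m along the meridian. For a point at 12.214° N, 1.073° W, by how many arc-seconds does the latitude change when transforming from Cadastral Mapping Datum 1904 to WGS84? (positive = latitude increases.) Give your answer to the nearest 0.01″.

Δφ = -4.28″

1″ of latitude = 30.87 m, so Δφ = -132.0 / 30.87 = -4.276″.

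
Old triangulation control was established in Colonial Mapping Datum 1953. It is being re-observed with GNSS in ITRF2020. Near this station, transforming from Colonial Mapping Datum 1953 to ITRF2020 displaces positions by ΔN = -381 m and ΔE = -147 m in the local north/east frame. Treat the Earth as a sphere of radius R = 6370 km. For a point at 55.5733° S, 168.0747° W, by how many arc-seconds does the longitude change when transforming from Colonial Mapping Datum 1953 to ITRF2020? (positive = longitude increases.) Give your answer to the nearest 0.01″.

Δλ = -8.42″

At latitude -55.5733°, cos φ = 0.565351.
One radian of longitude at latitude φ spans R cos φ, so Δλ = ΔE / (R cos φ) = -147.0 / (6370000 × 0.565351) = -4.0819e-05 rad = -8.419″.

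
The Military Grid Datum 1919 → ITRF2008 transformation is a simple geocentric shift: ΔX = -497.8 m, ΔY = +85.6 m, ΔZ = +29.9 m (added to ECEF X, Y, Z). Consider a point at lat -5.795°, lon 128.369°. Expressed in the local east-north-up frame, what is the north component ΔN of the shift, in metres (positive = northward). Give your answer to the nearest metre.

ΔN = 68 m

At φ = -5.795°, λ = 128.369°: sin φ = -0.100969, cos φ = 0.994890, sin λ = 0.784029, cos λ = -0.620724.
ΔN = −sin φ cos λ·ΔX − sin φ sin λ·ΔY + cos φ·ΔZ = −(-0.100969)(-0.620724)(-497.8) − (-0.100969)(0.784029)(85.6) + (0.994890)(29.9) = 67.72 m.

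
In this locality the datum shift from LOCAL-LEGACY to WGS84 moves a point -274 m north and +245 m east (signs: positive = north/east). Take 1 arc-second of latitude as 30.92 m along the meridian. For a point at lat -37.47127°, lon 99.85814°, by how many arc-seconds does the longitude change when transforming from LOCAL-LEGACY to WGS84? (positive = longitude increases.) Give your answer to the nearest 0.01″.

Δλ = 9.98″

At latitude -37.47127°, cos φ = 0.793658.
1″ of longitude at this latitude = 30.92 × cos φ = 24.5399 m, so Δλ = 245.0 / 24.5399 = 9.984″.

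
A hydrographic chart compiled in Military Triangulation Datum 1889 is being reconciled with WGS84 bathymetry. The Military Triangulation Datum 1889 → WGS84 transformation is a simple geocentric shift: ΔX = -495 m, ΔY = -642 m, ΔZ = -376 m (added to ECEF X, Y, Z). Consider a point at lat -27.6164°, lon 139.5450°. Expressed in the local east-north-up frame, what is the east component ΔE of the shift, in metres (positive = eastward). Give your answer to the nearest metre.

ΔE = 810 m

The local east axis at (φ, λ) is (−sin λ, cos λ, 0), so ΔE = −sin(139.5450°)·(-495) + cos(139.5450°)·(-642) = 809.69 m.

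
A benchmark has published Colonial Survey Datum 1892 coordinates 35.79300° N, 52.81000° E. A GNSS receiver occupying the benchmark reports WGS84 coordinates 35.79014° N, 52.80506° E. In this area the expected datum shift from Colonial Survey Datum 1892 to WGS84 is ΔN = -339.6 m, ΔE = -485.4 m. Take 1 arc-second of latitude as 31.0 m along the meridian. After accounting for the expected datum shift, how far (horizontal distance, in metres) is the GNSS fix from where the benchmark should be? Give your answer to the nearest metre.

Observed coordinate differences: Δφ = -0.00286°, Δλ = -0.00494°.
Converting to metres (1° lat = 111600 m, cos φ = 0.811135): observed ΔN = -319.2 m, observed ΔE = -447.2 m.
Subtracting the expected shift leaves a residual of -319.2 − (-339.6) = 20.4 m north and -447.2 − (-485.4) = 38.2 m east.
Residual distance = √(20.4² + 38.2²) = 43.3 m.

43 m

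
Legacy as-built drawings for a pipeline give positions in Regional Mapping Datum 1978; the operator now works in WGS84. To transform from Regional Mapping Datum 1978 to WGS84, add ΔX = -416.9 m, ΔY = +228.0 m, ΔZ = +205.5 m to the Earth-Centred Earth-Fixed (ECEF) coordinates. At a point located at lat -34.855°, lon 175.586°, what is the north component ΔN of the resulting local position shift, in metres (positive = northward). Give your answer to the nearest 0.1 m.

ΔN = 416.2 m

At φ = -34.855°, λ = 175.586°: sin φ = -0.571502, cos φ = 0.820601, sin λ = 0.076963, cos λ = -0.997034.
ΔN = −sin φ cos λ·ΔX − sin φ sin λ·ΔY + cos φ·ΔZ = −(-0.571502)(-0.997034)(-416.9) − (-0.571502)(0.076963)(228.0) + (0.820601)(205.5) = 416.21 m.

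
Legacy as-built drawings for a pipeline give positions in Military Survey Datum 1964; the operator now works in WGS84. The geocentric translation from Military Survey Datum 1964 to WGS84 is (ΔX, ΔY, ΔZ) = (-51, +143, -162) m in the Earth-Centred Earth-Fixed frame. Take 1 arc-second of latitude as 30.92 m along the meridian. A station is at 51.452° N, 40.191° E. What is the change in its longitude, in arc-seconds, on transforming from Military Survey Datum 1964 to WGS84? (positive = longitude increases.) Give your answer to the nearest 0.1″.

sin φ = 0.782086, cos φ = 0.623170, sin λ = 0.645338, cos λ = 0.763897.
East component: ΔE = −sin λ·ΔX + cos λ·ΔY = −(0.645338)(-51) + (0.763897)(143) = 142.15 m.
1° of latitude spans 3600 × 30.92 = 111312 m; at latitude φ, 1° of longitude spans that × cos φ = 69366.3 m, so Δλ = 142.15 / 69366.3 × 3600 = 7.377″.

Δλ = 7.4″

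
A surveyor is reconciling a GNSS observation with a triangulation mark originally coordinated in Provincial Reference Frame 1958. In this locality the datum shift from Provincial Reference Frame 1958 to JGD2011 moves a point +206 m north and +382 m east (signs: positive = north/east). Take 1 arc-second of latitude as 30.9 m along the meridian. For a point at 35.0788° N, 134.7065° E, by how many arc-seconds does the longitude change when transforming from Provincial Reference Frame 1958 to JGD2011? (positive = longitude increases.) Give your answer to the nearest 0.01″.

Δλ = 15.11″

At latitude 35.0788°, cos φ = 0.818362.
1″ of longitude at this latitude = 30.90 × cos φ = 25.2874 m, so Δλ = 382.0 / 25.2874 = 15.106″.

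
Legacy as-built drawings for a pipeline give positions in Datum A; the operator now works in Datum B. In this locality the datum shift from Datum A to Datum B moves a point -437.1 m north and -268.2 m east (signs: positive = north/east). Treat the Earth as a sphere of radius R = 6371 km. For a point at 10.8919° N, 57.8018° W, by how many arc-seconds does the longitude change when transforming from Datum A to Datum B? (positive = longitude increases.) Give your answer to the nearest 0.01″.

At latitude 10.8919°, cos φ = 0.981985.
One radian of longitude at latitude φ spans R cos φ, so Δλ = ΔE / (R cos φ) = -268.2 / (6371000 × 0.981985) = -4.2869e-05 rad = -8.842″.

Δλ = -8.84″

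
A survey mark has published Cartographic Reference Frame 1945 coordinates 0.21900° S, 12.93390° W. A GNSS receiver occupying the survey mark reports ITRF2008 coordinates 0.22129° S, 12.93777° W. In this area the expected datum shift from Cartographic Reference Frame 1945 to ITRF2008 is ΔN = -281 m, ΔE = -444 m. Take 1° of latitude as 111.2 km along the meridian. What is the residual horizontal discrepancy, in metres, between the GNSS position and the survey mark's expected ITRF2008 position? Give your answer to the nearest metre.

30 m

Observed coordinate differences: Δφ = -0.00229°, Δλ = -0.00387°.
Converting to metres (1° lat = 111200 m, cos φ = 0.999993): observed ΔN = -254.6 m, observed ΔE = -430.3 m.
Subtracting the expected shift leaves a residual of -254.6 − (-281) = 26.4 m north and -430.3 − (-444) = 13.7 m east.
Residual distance = √(26.4² + 13.7²) = 29.7 m.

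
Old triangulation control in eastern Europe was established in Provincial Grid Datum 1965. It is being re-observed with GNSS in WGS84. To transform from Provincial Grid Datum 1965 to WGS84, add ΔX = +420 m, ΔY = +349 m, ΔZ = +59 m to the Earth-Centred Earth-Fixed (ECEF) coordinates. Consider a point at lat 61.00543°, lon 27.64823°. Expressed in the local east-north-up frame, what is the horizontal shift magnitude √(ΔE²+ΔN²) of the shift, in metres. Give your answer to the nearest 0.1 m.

453.1 m

At φ = 61.00543°, λ = 27.64823°: sin φ = 0.874666, cos φ = 0.484727, sin λ = 0.464042, cos λ = 0.885813.
ΔE = −sin λ·ΔX + cos λ·ΔY = −(0.464042)·(420) + (0.885813)·(349) = 114.25 m.
ΔN = −sin φ cos λ·ΔX − sin φ sin λ·ΔY + cos φ·ΔZ = −(0.874666)(0.885813)(420) − (0.874666)(0.464042)(349) + (0.484727)(59) = -438.47 m.
Horizontal magnitude = √(ΔE² + ΔN²) = √(114.25² + (-438.47)²) = 453.11 m.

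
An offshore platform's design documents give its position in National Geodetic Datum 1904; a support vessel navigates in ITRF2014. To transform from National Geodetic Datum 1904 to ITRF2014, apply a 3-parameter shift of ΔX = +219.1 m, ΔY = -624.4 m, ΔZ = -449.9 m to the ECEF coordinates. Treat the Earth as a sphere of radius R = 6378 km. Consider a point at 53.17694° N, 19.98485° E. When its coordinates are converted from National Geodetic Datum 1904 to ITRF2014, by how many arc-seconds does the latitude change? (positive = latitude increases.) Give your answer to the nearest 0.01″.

Δφ = -8.53″

sin φ = 0.800490, cos φ = 0.599346, sin λ = 0.341772, cos λ = 0.939783.
North component: ΔN = −sin φ cos λ·ΔX − sin φ sin λ·ΔY + cos φ·ΔZ = −(0.800490)(0.939783)(219.1) − (0.800490)(0.341772)(-624.4) + (0.599346)(-449.9) = -263.65 m.
1° of latitude spans πR/180 = 111317 m, so Δφ = -263.65 / 111317 × 3600 = -8.526″.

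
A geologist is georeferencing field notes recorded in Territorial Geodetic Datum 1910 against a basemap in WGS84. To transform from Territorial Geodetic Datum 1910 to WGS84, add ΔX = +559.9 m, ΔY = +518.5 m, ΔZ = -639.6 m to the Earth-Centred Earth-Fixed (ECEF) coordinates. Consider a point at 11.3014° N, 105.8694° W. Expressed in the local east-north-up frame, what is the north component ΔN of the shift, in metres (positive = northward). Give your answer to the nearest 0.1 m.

At φ = 11.3014°, λ = -105.8694°: sin φ = 0.195970, cos φ = 0.980610, sin λ = -0.961887, cos λ = -0.273446.
ΔN = −sin φ cos λ·ΔX − sin φ sin λ·ΔY + cos φ·ΔZ = −(0.195970)(-0.273446)(559.9) − (0.195970)(-0.961887)(518.5) + (0.980610)(-639.6) = -499.46 m.

ΔN = -499.5 m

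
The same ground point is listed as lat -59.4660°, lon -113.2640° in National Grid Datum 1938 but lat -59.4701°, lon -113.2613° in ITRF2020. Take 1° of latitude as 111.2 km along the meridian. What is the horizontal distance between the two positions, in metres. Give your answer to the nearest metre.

Δφ = -59.4701° − -59.4660° = -0.0041°; Δλ = -113.2613° − -113.2640° = +0.0027°.
ΔN = Δφ × 111200 = -455.9 m; ΔE = Δλ × 111200 × cos(-59.4660°) = +0.0027 × 111200 × 0.508050 = 152.5 m.
Distance = √(ΔE² + ΔN²) = √(152.5² + (-455.9)²) = 480.8 m.

481 m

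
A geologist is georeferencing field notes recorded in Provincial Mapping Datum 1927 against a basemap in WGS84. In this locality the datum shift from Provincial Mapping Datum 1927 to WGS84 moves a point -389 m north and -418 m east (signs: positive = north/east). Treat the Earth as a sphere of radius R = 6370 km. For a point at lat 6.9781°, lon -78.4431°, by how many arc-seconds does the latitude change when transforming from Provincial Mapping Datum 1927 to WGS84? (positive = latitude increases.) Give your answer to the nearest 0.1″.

On a sphere of radius R, 1 rad of latitude = R, so Δφ = ΔN / R = -389.0 / 6370000 = -6.1068e-05 rad = -12.596″.

Δφ = -12.6″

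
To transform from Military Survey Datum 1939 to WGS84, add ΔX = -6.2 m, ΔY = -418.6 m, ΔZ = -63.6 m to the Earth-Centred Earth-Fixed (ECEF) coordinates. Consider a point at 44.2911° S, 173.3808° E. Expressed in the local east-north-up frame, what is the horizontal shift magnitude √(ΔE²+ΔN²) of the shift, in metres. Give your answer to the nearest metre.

423 m

At φ = -44.2911°, λ = 173.3808°: sin φ = -0.698304, cos φ = 0.715801, sin λ = 0.115270, cos λ = -0.993334.
ΔE = −sin λ·ΔX + cos λ·ΔY = −(0.115270)·(-6.2) + (-0.993334)·(-418.6) = 416.52 m.
ΔN = −sin φ cos λ·ΔX − sin φ sin λ·ΔY + cos φ·ΔZ = −(-0.698304)(-0.993334)(-6.2) − (-0.698304)(0.115270)(-418.6) + (0.715801)(-63.6) = -74.92 m.
Horizontal magnitude = √(ΔE² + ΔN²) = √(416.52² + (-74.92)²) = 423.21 m.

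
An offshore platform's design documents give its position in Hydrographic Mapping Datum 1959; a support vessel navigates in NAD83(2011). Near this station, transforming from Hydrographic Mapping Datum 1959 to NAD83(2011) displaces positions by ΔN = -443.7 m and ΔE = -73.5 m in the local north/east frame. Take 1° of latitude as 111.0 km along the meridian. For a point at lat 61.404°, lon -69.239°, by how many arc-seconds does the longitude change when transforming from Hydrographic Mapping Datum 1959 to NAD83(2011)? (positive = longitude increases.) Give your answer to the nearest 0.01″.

Δλ = -4.98″

At latitude 61.404°, cos φ = 0.478631.
1° of longitude at this latitude = 111.0 × cos φ = 53.13 km, so Δλ = -73.5 / 53128.0 = -0.0013835° = -4.980″.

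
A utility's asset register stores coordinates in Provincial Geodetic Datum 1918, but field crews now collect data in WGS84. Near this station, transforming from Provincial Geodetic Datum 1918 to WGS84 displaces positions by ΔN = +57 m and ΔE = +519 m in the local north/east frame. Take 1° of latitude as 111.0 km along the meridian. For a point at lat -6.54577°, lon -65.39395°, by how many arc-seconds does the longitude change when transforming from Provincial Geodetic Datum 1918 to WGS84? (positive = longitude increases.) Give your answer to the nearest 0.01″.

Δλ = 16.94″

At latitude -6.54577°, cos φ = 0.993481.
1° of longitude at this latitude = 111.0 × cos φ = 110.28 km, so Δλ = 519.0 / 110276.4 = 0.0047064° = 16.943″.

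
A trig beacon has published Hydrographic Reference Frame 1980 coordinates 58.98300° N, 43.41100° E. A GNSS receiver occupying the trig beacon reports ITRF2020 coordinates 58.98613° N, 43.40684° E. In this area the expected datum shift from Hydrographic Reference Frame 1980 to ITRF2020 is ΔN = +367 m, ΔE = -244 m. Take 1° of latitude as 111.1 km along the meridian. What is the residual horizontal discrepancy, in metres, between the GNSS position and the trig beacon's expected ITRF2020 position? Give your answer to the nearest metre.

Observed coordinate differences: Δφ = +0.00313°, Δλ = -0.00416°.
Converting to metres (1° lat = 111100 m, cos φ = 0.515292): observed ΔN = 347.7 m, observed ΔE = -238.2 m.
Subtracting the expected shift leaves a residual of 347.7 − (367) = -19.3 m north and -238.2 − (-244) = 5.8 m east.
Residual distance = √((-19.3)² + 5.8²) = 20.1 m.

20 m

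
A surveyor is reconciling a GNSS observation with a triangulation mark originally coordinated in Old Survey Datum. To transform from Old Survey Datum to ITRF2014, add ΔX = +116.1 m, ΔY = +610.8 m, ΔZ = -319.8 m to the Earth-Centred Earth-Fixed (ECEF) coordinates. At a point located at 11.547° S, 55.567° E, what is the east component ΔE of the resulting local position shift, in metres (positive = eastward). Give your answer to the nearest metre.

At φ = -11.547°, λ = 55.567°: sin φ = -0.200172, cos φ = 0.979761, sin λ = 0.824788, cos λ = 0.565442.
ΔE = −sin λ·ΔX + cos λ·ΔY = −(0.824788)·(116.1) + (0.565442)·(610.8) = 249.61 m.

ΔE = 250 m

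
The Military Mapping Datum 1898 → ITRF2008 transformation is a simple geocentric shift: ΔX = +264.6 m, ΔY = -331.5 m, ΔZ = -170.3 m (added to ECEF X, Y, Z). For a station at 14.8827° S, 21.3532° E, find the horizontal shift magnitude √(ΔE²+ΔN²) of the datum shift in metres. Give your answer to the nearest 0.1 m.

426.1 m

The local east axis at (φ, λ) is (−sin λ, cos λ, 0), so ΔE = −sin(21.3532°)·264.6 + cos(21.3532°)·(-331.5) = -405.09 m.
The local north axis is (−sin φ cos λ, −sin φ sin λ, cos φ), giving ΔN = 63.295 − 31.002 − 164.587 = -132.29 m.
Horizontal magnitude = √(ΔE² + ΔN²) = √((-405.09)² + (-132.29)²) = 426.14 m.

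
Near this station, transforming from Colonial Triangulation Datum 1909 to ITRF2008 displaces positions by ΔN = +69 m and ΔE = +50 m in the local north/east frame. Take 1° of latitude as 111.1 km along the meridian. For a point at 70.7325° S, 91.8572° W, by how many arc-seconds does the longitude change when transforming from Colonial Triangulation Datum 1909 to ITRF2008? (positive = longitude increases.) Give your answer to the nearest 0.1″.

Δλ = 4.9″

At latitude -70.7325°, cos φ = 0.329979.
1° of longitude at this latitude = 111.1 × cos φ = 36.66 km, so Δλ = 50.0 / 36660.7 = 0.0013639° = 4.910″.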